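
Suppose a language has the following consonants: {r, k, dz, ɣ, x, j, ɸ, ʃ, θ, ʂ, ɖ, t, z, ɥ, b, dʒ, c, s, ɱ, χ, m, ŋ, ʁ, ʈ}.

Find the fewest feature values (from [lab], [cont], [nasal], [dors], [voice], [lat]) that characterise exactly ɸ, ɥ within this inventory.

The class [+continuant], [+labial] has exactly /ɸ, ɥ/ as its extension in this inventory. No smaller conjunction from the listed features achieves this: [+labial] alone would also admit /b, ɱ, m/; [+continuant] alone would also admit /r, ɣ, x, j, …/; and checking the remaining single features turns up none with this extension.

[+cont, +lab]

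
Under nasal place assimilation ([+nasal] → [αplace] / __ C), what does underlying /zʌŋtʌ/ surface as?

[zʌntʌ]

/ŋ/ sits before the [+coronal] consonant /t/, so it takes on [+coronal] and surfaces as /n/. The rest of the form is unaffected: [zʌntʌ].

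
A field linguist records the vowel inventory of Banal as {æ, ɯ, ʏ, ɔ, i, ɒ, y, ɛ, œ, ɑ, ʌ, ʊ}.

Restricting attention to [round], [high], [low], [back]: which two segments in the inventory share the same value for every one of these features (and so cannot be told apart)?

/y/ (high front rounded tense vowel) and /ʏ/ (high front rounded lax vowel) are both [+round], [+high], [-low], [-back], so none of the listed features separates them. (They do differ in [tense], which is not among the given features.) Every other pair in the inventory differs on at least one listed feature.

y, ʏ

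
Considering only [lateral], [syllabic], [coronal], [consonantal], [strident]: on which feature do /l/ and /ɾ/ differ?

[lateral]

/l/ (alveolar lateral approximant) and /ɾ/ (alveolar tap) agree on [-syllabic], [+coronal], [+consonantal], [-strident]. They differ on [lateral] (/l/ [+], /ɾ/ [-]).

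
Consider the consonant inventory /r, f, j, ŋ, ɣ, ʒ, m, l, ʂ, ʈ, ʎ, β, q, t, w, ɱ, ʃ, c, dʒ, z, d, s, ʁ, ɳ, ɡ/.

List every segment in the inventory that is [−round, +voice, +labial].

m, β, ɱ

Among the inventory, the [−round] segments are /r, f, j, ŋ, ɣ, ʒ, m, l, ʂ, ʈ, ʎ, β, q, t, ɱ, ʃ, c, dʒ, z, d, s, ʁ, ɳ, ɡ/.
Then [+voice] gives /r, j, ŋ, ɣ, ʒ, m, l, ʎ, β, ɱ, dʒ, z, d, ʁ, ɳ, ɡ/.
Among these, [+labial] leaves /m, β, ɱ/.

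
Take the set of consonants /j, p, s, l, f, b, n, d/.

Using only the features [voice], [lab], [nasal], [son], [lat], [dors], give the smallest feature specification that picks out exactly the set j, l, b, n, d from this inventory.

[+voice]

The target set is precisely the extension of [+voice] in this inventory.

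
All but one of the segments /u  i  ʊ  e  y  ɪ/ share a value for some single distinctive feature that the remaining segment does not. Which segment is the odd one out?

/i, ɪ, ʊ, y, u/ are all [+high], but /e/ (mid front unrounded tense vowel) is [-high]. No other single segment can be removed to leave a set sharing one feature value that the removed segment lacks, so /e/ is the odd one out.

e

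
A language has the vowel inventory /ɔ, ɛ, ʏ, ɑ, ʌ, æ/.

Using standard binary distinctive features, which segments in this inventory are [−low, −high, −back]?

ɛ

The [−low] segments are /ɔ, ɛ, ʏ, ʌ/.
Of those, [−high] gives /ɔ, ɛ, ʌ/.
Then [−back] leaves /ɛ/.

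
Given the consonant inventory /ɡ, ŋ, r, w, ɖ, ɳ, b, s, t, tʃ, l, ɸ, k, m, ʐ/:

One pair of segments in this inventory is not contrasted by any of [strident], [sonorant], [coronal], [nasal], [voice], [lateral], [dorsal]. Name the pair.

Both /tʃ/ and /s/ are [+strident], [−sonorant], [+coronal], [−nasal], [−voice], [−lateral], [−dorsal]. Since the list omits [continuant], [anterior] and [distributed] — which do distinguish the voiceless postalveolar affricate from the voiceless alveolar fricative — this pair collapses; all other pairs remain distinct.

tʃ, s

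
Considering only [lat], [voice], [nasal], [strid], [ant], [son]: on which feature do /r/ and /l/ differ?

The two segments share [+voice], [−nasal], [−strident], [+anterior], [+sonorant]. The only feature from the list on which they differ: /r/ is [−lateral] while /l/ is [+lateral].

[lateral]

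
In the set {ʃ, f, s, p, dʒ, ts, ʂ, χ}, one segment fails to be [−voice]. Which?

dʒ

/dʒ/ is the voiced postalveolar affricate, which is [+voice]; the rest — /ʃ, p, s, χ, ts, f, ʂ/ — are [−voice].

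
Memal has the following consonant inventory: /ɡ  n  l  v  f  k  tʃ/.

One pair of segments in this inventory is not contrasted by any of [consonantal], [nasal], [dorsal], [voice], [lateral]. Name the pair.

f, tʃ

Both /f/ and /tʃ/ are [+consonantal], [−nasal], [−dorsal], [−voice], [−lateral]. Since the list omits [continuant], [labial] and [coronal] — which do distinguish the voiceless labiodental fricative from the voiceless postalveolar affricate — this pair collapses; all other pairs remain distinct.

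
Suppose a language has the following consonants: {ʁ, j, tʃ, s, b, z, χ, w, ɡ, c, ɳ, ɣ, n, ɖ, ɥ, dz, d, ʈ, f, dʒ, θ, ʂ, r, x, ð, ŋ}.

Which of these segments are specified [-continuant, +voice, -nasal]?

Checking each segment against [-continuant], [+voice], [-nasal]: /b/ (voiced bilabial stop), /ɡ/ (voiced velar stop), /ɖ/ (voiced retroflex stop), /dz/ (voiced alveolar affricate), /d/ (voiced alveolar stop), /dʒ/ (voiced postalveolar affricate) satisfy every feature; every other segment in the inventory fails at least one.

b, ɡ, ɖ, dz, d, dʒ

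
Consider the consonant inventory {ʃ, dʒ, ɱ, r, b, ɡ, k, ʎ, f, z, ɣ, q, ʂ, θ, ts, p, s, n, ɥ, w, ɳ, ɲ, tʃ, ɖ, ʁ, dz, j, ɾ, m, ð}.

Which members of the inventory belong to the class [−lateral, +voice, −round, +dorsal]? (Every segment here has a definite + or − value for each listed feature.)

Checking each segment against [−lateral], [+voice], [−round], [+dorsal]: /ɡ/ (voiced velar stop), /ɣ/ (voiced velar fricative), /ɲ/ (palatal nasal), /ʁ/ (voiced uvular fricative), /j/ (palatal glide) satisfy every feature; every other segment in the inventory fails at least one.

ɡ, ɣ, ɲ, ʁ, j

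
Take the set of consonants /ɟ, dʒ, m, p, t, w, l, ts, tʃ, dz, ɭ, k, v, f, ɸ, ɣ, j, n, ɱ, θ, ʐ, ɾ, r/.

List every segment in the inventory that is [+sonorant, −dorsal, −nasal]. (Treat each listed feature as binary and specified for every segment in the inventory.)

Checking each segment against [+sonorant], [−dorsal], [−nasal]: /l/ (alveolar lateral approximant), /ɭ/ (retroflex lateral approximant), /ɾ/ (alveolar tap), /r/ (alveolar trill) satisfy every feature; every other segment in the inventory fails at least one.

l, ɭ, ɾ, r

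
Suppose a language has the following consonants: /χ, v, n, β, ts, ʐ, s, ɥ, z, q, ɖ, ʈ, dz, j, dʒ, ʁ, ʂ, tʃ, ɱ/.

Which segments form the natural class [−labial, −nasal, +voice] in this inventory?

ʐ, z, ɖ, dz, j, dʒ, ʁ

Checking each segment against [−labial], [−nasal], [+voice]: /ʐ/ (voiced retroflex fricative), /z/ (voiced alveolar fricative), /ɖ/ (voiced retroflex stop), /dz/ (voiced alveolar affricate), /j/ (palatal glide), /dʒ/ (voiced postalveolar affricate), among others, satisfy every feature; every other segment in the inventory fails at least one.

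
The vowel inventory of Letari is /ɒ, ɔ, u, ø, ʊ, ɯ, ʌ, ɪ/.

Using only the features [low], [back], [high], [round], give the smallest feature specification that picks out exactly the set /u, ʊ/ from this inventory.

[+high, +round]

The class [+high], [+round] has exactly /u, ʊ/ as its extension in this inventory. No smaller conjunction from the listed features achieves this: [+round] alone would also admit /ɒ, ɔ, ø/; [+high] alone would also admit /ɯ, ɪ/; and checking the remaining single features turns up none with this extension.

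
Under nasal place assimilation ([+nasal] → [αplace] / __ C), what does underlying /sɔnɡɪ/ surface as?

In /sɔnɡɪ/, the nasal /n/ precedes /ɡ/, which is [+dorsal]. The nasal assimilates in place, becoming the [+dorsal] nasal /ŋ/. The surface form is [sɔŋɡɪ].

[sɔŋɡɪ]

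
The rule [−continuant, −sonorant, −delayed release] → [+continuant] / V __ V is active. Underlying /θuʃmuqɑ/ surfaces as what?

[θuʃmuχɑ]

/q/ satisfies [−continuant, −sonorant, −delayed release] and sits in V __ V. The [+continuant] counterpart of the voiceless uvular stop is /χ/. Other segments in /θuʃmuqɑ/ either fail the structural description or are not in the environment, so the surface form is [θuʃmuχɑ].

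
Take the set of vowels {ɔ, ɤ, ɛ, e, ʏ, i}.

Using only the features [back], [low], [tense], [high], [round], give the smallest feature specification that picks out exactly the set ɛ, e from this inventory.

/ɛ, e/ are all [−high], [−back], and no other segment in the inventory matches both values. Dropping any one of them over-generates: [−back] alone would also admit /ʏ, i/; [−high] alone would also admit /ɔ, ɤ/. No other single listed feature picks out exactly this set either, so fewer than two features will not do.

[−high, −back]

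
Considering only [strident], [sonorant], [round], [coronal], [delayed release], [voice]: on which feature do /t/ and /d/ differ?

[voice]

The two segments share [-strident], [-sonorant], [-round], [+coronal], [-delayed release]. The only feature from the list on which they differ: /t/ is [-voice] while /d/ is [+voice].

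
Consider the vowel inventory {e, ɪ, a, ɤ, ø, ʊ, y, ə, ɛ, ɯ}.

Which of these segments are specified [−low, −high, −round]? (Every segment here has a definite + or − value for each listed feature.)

e, ɤ, ə, ɛ

Eliminate segments failing any feature: /ɪ, ʊ, y, ɯ/ are [+high]; /a/ is [+low]; /ø/ is [+round]. The remaining /e, ɤ, ə, ɛ/ satisfy [−low], [−high], [−round].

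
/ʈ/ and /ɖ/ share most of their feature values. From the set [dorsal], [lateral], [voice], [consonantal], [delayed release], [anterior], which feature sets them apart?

/ʈ/ is the voiceless retroflex stop and /ɖ/ is the voiced retroflex stop. Both are [-dorsal], [-lateral], [+consonantal], [-delayed release], [-anterior]. /ʈ/ is [-voice] while /ɖ/ is [+voice], so the distinguishing feature is [voice].

[voice]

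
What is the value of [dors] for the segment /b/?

[−dorsal]

/b/ is the voiced bilabial stop. The feature [dorsal] marks segments articulated with the tongue body; /b/ lacks this property, so it is [−dorsal].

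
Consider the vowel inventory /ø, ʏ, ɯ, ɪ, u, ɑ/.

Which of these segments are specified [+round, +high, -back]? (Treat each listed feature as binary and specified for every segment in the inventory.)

ʏ

First, the [+round] segments are /ø, ʏ, u/.
Intersecting with [+high] gives /ʏ, u/.
Within that set, [-back] leaves /ʏ/.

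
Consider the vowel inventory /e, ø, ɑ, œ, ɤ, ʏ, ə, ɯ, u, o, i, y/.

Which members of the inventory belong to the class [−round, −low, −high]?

Checking each segment against [−round], [−low], [−high]: /e/ (mid front unrounded tense vowel), /ɤ/ (mid back unrounded tense vowel), /ə/ (mid central vowel (schwa)) satisfy every feature; every other segment in the inventory fails at least one.

e, ɤ, ə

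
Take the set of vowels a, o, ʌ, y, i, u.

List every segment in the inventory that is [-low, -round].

The [-low] segments are /o, ʌ, y, i, u/.
Among these, [-round] leaves /ʌ, i/.

ʌ, i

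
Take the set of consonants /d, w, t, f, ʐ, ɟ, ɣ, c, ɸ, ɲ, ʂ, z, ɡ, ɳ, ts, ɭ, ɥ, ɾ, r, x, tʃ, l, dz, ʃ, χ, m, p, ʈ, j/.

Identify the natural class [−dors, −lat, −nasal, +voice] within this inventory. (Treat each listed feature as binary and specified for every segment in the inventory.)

d, ʐ, z, ɾ, r, dz

First, the [−dorsal] segments are /d, t, f, ʐ, ɸ, ʂ, z, ɳ, ts, ɭ, ɾ, r, tʃ, l, dz, ʃ, m, p, ʈ/.
Among these, [−lateral] gives /d, t, f, ʐ, ɸ, ʂ, z, ɳ, ts, ɾ, r, tʃ, dz, ʃ, m, p, ʈ/.
Among these, [−nasal] gives /d, t, f, ʐ, ɸ, ʂ, z, ts, ɾ, r, tʃ, dz, ʃ, p, ʈ/.
Among these, [+voice] leaves /d, ʐ, z, ɾ, r, dz/.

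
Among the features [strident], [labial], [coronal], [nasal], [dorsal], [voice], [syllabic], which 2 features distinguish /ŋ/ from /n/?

The two segments share [-strident], [-labial], [+nasal], [+voice], [-syllabic]. The only features from the list on which they differ: /ŋ/ is [-coronal] while /n/ is [+coronal]; /ŋ/ is [+dorsal] while /n/ is [-dorsal].

[coronal], [dorsal]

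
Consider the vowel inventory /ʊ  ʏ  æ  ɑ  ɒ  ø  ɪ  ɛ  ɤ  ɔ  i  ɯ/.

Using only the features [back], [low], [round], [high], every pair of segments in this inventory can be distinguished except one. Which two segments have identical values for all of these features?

Both /i/ and /ɪ/ are [−back], [−low], [−round], [+high]. Since the list omits [tense] — which does distinguish the high front unrounded tense vowel from the high front unrounded lax vowel — this pair collapses; all other pairs remain distinct.

i, ɪ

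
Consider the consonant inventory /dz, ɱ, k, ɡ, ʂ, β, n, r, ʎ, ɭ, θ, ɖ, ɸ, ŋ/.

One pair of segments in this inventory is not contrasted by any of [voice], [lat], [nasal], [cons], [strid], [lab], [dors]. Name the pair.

On the given features, /ɖ/ and /r/ have an identical profile: [+voice], [−lateral], [−nasal], [+consonantal], [−strident], [−labial], [−dorsal]. No other two segments in the inventory coincide on all 7 features. (They do differ in [sonorant], [continuant] and [anterior], which are not among the given features.)

ɖ, r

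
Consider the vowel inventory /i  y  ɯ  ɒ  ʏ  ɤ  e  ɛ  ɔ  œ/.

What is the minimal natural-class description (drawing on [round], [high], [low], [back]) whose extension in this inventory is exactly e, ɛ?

[−high, −back, −round]

Every target segment is [−high], [−back], [−round]; each remaining inventory member fails at least one of these. Each conjunct is needed — [−back, −round] alone would also admit /i/; [−high, −round] alone would also admit /ɤ/; [−high, −back] alone would also admit /œ/ — and no other combination of two listed features has exactly this extension, so three is the minimum.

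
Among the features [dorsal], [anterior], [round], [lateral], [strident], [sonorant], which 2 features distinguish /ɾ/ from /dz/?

[sonorant], [strident]

/ɾ/ is the alveolar tap and /dz/ is the voiced alveolar affricate. Both are [−dorsal], [+anterior], [−round], [−lateral]. /ɾ/ is [+sonorant] while /dz/ is [−sonorant]; /ɾ/ is [−strident] while /dz/ is [+strident], so the distinguishing features are [sonorant], [strident].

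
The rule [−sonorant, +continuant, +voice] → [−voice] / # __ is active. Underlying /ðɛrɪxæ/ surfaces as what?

[θɛrɪxæ]

The only segment in the rule's environment that also matches [−sonorant, +continuant, +voice] is /ð/. Applying [−voice] turns the voiced dental fricative into /θ/ (voiceless dental fricative), giving [θɛrɪxæ].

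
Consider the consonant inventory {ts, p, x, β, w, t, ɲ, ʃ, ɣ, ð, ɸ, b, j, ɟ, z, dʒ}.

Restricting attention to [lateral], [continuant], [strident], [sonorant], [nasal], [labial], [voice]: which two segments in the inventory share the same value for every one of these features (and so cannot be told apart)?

ð, ɣ

/ð/ (voiced dental fricative) and /ɣ/ (voiced velar fricative) are both [−lateral], [+continuant], [−strident], [−sonorant], [−nasal], [−labial], [+voice], so none of the listed features separates them. (They do differ in [coronal] and [dorsal], which are not among the given features.) Every other pair in the inventory differs on at least one listed feature.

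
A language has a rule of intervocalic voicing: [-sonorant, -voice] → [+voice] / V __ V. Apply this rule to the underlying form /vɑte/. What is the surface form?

/t/ satisfies [-sonorant, -voice] and sits in V __ V. The [+voice] counterpart of the voiceless alveolar stop is /d/. Other segments in /vɑte/ either fail the structural description or are not in the environment, so the surface form is [vɑde].

[vɑde]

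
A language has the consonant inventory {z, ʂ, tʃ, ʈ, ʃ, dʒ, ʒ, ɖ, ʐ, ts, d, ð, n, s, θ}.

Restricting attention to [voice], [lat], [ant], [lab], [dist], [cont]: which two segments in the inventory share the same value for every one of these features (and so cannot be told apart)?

/n/ (alveolar nasal) and /d/ (voiced alveolar stop) are both [+voice], [-lateral], [+anterior], [-labial], [-distributed], [-continuant], so none of the listed features separates them. (They do differ in [sonorant] and [nasal], which are not among the given features.) Every other pair in the inventory differs on at least one listed feature.

n, d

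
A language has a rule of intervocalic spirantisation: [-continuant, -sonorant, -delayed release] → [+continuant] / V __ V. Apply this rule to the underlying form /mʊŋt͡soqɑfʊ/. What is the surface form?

Only /q/ occurs between two vowels (/o/ __ /ɑ/) and matches the structural description. It is a voiceless uvular stop, so [-continuant, -sonorant, -delayed release] holds; changing it to [+continuant] with all other features held fixed yields /χ/ (voiceless uvular fricative). No other segment meets both the structural description and the environment, so the output is [mʊŋt͡soχɑfʊ].

[mʊŋt͡soχɑfʊ]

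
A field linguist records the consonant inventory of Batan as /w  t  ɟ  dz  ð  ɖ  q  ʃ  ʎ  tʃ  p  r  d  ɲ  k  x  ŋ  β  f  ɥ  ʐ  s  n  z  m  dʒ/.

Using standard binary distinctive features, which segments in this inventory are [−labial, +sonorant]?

ʎ, r, ɲ, ŋ, n

First, the [−labial] segments are /t, ɟ, dz, ð, ɖ, q, ʃ, ʎ, tʃ, r, d, ɲ, k, x, ŋ, ʐ, s, n, z, dʒ/.
Within that set, [+sonorant] leaves /ʎ, r, ɲ, ŋ, n/.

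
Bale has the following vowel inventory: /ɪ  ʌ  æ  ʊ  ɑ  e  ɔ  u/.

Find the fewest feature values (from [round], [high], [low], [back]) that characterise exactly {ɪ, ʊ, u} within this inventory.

[+high]

Every target segment is [+high] and no other inventory member is, so one feature is enough.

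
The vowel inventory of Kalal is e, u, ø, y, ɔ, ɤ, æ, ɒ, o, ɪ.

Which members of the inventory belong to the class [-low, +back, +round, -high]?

First, the [-low] segments are /e, u, ø, y, ɔ, ɤ, o, ɪ/.
Within that set, [+back] gives /u, ɔ, ɤ, o/.
Then [+round] gives /u, ɔ, o/.
Within that set, [-high] leaves /ɔ, o/.

ɔ, o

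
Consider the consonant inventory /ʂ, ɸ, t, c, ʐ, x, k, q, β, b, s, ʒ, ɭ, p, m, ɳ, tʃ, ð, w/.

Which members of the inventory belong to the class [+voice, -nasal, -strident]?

Checking each segment against [+voice], [-nasal], [-strident]: /β/ (voiced bilabial fricative), /b/ (voiced bilabial stop), /ɭ/ (retroflex lateral approximant), /ð/ (voiced dental fricative), /w/ (labial-velar glide) satisfy every feature; every other segment in the inventory fails at least one.

β, b, ɭ, ð, w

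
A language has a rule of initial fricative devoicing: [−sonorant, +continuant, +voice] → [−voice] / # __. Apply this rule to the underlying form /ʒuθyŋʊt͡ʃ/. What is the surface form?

[ʃuθyŋʊt͡ʃ]

Only the initial segment /ʒ/ is both word-initial and matches the structural description. It is a voiced postalveolar fricative, so [−sonorant, +continuant, +voice] holds; changing it to [−voice] with all other features held fixed yields /ʃ/ (voiceless postalveolar fricative). No other segment meets both the structural description and the environment, so the output is [ʃuθyŋʊt͡ʃ].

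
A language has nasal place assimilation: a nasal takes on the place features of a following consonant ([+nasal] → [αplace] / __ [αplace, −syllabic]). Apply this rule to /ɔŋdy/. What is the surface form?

[ɔndy]

In /ɔŋdy/, the nasal /ŋ/ precedes /d/, which is [+coronal]. The nasal assimilates in place, becoming the [+coronal] nasal /n/. The surface form is [ɔndy].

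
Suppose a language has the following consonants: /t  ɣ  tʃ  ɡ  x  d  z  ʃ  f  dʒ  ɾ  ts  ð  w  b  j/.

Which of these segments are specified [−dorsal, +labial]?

Eliminate segments failing any feature: /t, tʃ, d, z, ʃ, dʒ, ɾ, ts, ð/ are [−labial]; /ɣ, ɡ, x, w, j/ are [+dorsal]. The remaining /f, b/ satisfy [−dorsal], [+labial].

f, b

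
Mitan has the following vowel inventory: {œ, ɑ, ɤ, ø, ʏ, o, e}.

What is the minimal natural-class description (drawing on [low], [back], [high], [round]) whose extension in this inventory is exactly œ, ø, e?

/œ, ø, e/ are all [-high], [-back], and no other segment in the inventory matches both values. Dropping any one of them over-generates: [-back] alone would also admit /ʏ/; [-high] alone would also admit /ɑ, ɤ, o/. No other single listed feature picks out exactly this set either, so fewer than two features will not do.

[-high, -back]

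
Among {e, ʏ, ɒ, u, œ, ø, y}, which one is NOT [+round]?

/ɒ, y, ø, œ, u, ʏ/ are all [+round]; /e/ (mid front unrounded tense vowel) is [−round].

e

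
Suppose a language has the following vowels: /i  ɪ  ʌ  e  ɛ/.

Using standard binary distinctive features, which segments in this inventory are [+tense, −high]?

e

Among the inventory, the [+tense] segments are /i, e/.
Intersecting with [−high] leaves /e/.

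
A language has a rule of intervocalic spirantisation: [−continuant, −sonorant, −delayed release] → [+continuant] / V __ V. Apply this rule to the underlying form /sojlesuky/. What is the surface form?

[sojlesuxy]

The only segment in the rule's environment that also matches [−continuant, −sonorant, −delayed release] is /k/. Applying [+continuant] turns the voiceless velar stop into /x/ (voiceless velar fricative), giving [sojlesuxy].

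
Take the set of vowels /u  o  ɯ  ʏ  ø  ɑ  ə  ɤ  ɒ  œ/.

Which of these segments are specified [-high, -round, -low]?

Checking each segment against [-high], [-round], [-low]: /ə/ (mid central vowel (schwa)), /ɤ/ (mid back unrounded tense vowel) satisfy every feature; every other segment in the inventory fails at least one.

ə, ɤ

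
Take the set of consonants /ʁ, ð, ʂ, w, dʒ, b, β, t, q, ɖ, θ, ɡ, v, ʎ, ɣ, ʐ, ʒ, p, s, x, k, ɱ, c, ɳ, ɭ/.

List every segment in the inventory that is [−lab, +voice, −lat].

ʁ, ð, dʒ, ɖ, ɡ, ɣ, ʐ, ʒ, ɳ

Among the inventory, the [−labial] segments are /ʁ, ð, ʂ, dʒ, t, q, ɖ, θ, ɡ, ʎ, ɣ, ʐ, ʒ, s, x, k, c, ɳ, ɭ/.
Of those, [+voice] gives /ʁ, ð, dʒ, ɖ, ɡ, ʎ, ɣ, ʐ, ʒ, ɳ, ɭ/.
Intersecting with [−lateral] leaves /ʁ, ð, dʒ, ɖ, ɡ, ɣ, ʐ, ʒ, ɳ/.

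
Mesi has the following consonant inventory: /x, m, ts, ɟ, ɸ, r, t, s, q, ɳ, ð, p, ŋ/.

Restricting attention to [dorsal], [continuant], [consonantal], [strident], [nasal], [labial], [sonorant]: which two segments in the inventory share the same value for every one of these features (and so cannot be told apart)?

/ɟ/ (voiced palatal stop) and /q/ (voiceless uvular stop) are both [+dorsal], [−continuant], [+consonantal], [−strident], [−nasal], [−labial], [−sonorant], so none of the listed features separates them. (They do differ in [voice], [high] and [back], which are not among the given features.) Every other pair in the inventory differs on at least one listed feature.

ɟ, q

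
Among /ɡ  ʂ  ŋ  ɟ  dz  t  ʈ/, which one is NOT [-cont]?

/ɟ, dz, t, ɡ, ʈ, ŋ/ are all [-continuant]; /ʂ/ (voiceless retroflex fricative) is [+continuant].

ʂ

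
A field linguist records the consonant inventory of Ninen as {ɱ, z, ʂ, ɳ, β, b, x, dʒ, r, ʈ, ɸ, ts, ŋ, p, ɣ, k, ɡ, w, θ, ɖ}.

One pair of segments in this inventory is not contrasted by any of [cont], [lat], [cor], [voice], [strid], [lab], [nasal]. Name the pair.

Both /w/ and /β/ are [+continuant], [−lateral], [−coronal], [+voice], [−strident], [+labial], [−nasal]. Since the list omits [sonorant], [round] and [dorsal] — which do distinguish the labial-velar glide from the voiced bilabial fricative — this pair collapses; all other pairs remain distinct.

w, β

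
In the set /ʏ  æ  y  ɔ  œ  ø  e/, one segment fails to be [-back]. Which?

ɔ

Every segment except /ɔ/ is [-back]. /ɔ/ (mid back rounded lax vowel) is [+back], so it is the exception.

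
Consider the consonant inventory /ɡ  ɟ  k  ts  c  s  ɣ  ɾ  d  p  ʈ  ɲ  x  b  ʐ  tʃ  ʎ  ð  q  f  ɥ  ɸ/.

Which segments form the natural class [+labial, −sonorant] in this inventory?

Among the inventory, the [+labial] segments are /p, b, f, ɥ, ɸ/.
Intersecting with [−sonorant] leaves /p, b, f, ɸ/.

p, b, f, ɸ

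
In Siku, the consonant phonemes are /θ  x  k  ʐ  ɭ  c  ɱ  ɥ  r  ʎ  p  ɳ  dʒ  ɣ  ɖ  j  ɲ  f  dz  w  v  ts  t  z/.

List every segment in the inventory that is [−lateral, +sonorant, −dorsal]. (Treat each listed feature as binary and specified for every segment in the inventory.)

ɱ, r, ɳ

The [−lateral] segments are /θ, x, k, ʐ, c, ɱ, ɥ, r, p, ɳ, dʒ, ɣ, ɖ, j, ɲ, f, dz, w, v, ts, t, z/.
Within that set, [+sonorant] gives /ɱ, ɥ, r, ɳ, j, ɲ, w/.
Among these, [−dorsal] leaves /ɱ, r, ɳ/.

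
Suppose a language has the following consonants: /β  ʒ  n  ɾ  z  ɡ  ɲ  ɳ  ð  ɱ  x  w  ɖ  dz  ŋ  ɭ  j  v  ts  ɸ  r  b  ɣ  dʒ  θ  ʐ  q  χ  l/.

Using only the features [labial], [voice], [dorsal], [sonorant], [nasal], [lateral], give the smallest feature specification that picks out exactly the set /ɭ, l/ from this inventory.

[+lateral]

Every target segment is [+lateral] and no other inventory member is, so one feature is enough.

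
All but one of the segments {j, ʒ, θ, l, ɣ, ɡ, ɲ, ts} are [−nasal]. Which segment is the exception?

ɲ

/ɲ/ is the palatal nasal, which is [+nasal]; the rest — /ɡ, θ, ts, l, ɣ, j, ʒ/ — are [−nasal].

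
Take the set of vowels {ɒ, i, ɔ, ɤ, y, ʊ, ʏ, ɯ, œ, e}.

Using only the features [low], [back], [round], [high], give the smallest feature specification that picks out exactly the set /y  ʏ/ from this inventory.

[+high, −back, +round]

/y, ʏ/ are all [+high], [−back], [+round], and no other segment in the inventory matches all three values. Dropping any one of them over-generates: [−back, +round] alone would also admit /œ/; [+high, +round] alone would also admit /ʊ/; [+high, −back] alone would also admit /i/. No other combination of two listed features picks out exactly this set either, so fewer than three features will not do.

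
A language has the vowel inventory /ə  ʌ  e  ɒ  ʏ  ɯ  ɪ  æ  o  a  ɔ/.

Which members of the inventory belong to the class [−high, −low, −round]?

ə, ʌ, e

Checking each segment against [−high], [−low], [−round]: /ə/ (mid central vowel (schwa)), /ʌ/ (mid back unrounded lax vowel), /e/ (mid front unrounded tense vowel) satisfy every feature; every other segment in the inventory fails at least one.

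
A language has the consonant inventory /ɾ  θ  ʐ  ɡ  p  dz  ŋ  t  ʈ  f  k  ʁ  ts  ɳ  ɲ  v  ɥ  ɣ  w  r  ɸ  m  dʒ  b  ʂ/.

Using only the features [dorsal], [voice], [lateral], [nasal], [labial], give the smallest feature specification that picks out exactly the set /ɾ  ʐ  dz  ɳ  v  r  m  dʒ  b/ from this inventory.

[+voice, −dorsal]

/ɾ, ʐ, dz, ɳ, v, r, m, dʒ, b/ are all [+voice], [−dorsal], and no other segment in the inventory matches both values. Dropping any one of them over-generates: [−dorsal] alone would also admit /θ, p, t, ʈ, …/; [+voice] alone would also admit /ɡ, ŋ, ʁ, ɲ, …/. No other single listed feature picks out exactly this set either, so fewer than two features will not do.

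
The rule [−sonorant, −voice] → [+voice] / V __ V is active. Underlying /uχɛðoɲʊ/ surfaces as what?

[uʁɛðoɲʊ]

Only /χ/ occurs between two vowels (/u/ __ /ɛ/) and matches the structural description. It is a voiceless uvular fricative, so [−sonorant, −voice] holds; changing it to [+voice] with all other features held fixed yields /ʁ/ (voiced uvular fricative). No other segment meets both the structural description and the environment, so the output is [uʁɛðoɲʊ].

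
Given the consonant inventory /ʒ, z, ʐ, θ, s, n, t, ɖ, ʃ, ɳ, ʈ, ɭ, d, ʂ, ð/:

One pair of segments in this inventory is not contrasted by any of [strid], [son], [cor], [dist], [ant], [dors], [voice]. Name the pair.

ɭ, ɳ

Both /ɭ/ and /ɳ/ are [−strident], [+sonorant], [+coronal], [−distributed], [−anterior], [−dorsal], [+voice]. Since the list omits [nasal] and [lateral] — which do distinguish the retroflex lateral approximant from the retroflex nasal — this pair collapses; all other pairs remain distinct.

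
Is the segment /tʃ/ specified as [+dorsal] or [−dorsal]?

/tʃ/ is the voiceless postalveolar affricate. The feature [dorsal] marks segments articulated with the tongue body; /tʃ/ lacks this property, so it is [−dorsal].

[−dorsal]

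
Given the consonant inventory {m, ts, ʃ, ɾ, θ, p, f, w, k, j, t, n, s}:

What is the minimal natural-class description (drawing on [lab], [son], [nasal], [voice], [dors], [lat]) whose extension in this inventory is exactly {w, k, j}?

[+dors]

Every target segment is [+dorsal] and no other inventory member is, so one feature is enough.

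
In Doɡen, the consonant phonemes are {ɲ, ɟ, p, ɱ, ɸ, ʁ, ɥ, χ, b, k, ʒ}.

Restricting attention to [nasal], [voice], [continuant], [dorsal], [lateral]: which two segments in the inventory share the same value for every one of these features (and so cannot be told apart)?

ɥ, ʁ

Both /ɥ/ and /ʁ/ are [-nasal], [+voice], [+continuant], [+dorsal], [-lateral]. Since the list omits [labial], [round], [high] and [back] — which do distinguish the labial-palatal glide from the voiced uvular fricative — this pair collapses; all other pairs remain distinct.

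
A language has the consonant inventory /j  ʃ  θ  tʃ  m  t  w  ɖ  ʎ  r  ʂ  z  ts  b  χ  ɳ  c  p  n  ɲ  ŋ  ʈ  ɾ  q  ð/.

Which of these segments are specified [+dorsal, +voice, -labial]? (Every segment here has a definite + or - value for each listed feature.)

Eliminate segments failing any feature: /ʃ, θ, tʃ, m, t, ɖ, r, ʂ, z, ts, b, ɳ, p, n, ʈ, ɾ, ð/ are [-dorsal]; /w/ is [+labial]; /χ, c, q/ are [-voice]. The remaining /j, ʎ, ɲ, ŋ/ satisfy [+dorsal], [+voice], [-labial].

j, ʎ, ɲ, ŋ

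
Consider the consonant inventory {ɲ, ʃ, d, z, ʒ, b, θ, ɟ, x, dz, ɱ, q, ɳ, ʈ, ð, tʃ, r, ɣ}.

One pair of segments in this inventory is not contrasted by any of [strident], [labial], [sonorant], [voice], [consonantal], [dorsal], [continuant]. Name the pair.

On the given features, /z/ and /ʒ/ have an identical profile: [+strident], [-labial], [-sonorant], [+voice], [+consonantal], [-dorsal], [+continuant]. No other two segments in the inventory coincide on all 7 features. (They do differ in [anterior] and [distributed], which are not among the given features.)

z, ʒ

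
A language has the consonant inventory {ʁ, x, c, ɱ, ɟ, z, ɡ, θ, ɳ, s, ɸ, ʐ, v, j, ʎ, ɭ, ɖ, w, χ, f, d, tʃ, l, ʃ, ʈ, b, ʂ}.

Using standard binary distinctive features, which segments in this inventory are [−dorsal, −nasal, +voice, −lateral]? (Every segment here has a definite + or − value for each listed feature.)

Checking each segment against [−dorsal], [−nasal], [+voice], [−lateral]: /z/ (voiced alveolar fricative), /ʐ/ (voiced retroflex fricative), /v/ (voiced labiodental fricative), /ɖ/ (voiced retroflex stop), /d/ (voiced alveolar stop), /b/ (voiced bilabial stop) satisfy every feature; every other segment in the inventory fails at least one.

z, ʐ, v, ɖ, d, b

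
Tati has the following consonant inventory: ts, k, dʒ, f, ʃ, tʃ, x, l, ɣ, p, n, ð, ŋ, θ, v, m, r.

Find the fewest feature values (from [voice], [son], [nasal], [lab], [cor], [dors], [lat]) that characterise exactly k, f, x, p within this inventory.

[-voice, -cor]

Every target segment is [-voice], [-coronal]; each remaining inventory member fails at least one of these. Each conjunct is needed — [-coronal] alone would also admit /ɣ, ŋ, v, m/; [-voice] alone would also admit /ts, ʃ, tʃ, θ/ — and no other single listed feature has exactly this extension, so two is the minimum.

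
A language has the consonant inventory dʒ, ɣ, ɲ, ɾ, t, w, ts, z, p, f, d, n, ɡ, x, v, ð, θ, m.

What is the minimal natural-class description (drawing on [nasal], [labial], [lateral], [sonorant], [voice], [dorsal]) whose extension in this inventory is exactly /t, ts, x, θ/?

[−voice, −labial]

The class [−voice], [−labial] has exactly /t, ts, x, θ/ as its extension in this inventory. No smaller conjunction from the listed features achieves this: [−labial] alone would also admit /dʒ, ɣ, ɲ, ɾ, …/; [−voice] alone would also admit /p, f/; and checking the remaining single features turns up none with this extension.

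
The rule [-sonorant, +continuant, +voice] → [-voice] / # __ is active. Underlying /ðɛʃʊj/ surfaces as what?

The only segment in the rule's environment that also matches [-sonorant, +continuant, +voice] is /ð/. Applying [-voice] turns the voiced dental fricative into /θ/ (voiceless dental fricative), giving [θɛʃʊj].

[θɛʃʊj]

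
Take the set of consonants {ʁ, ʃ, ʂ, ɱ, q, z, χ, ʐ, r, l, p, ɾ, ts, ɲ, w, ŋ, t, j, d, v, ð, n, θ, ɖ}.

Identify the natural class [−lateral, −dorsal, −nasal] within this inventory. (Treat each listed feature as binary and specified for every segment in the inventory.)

ʃ, ʂ, z, ʐ, r, p, ɾ, ts, t, d, v, ð, θ, ɖ

The [−lateral] segments are /ʁ, ʃ, ʂ, ɱ, q, z, χ, ʐ, r, p, ɾ, ts, ɲ, w, ŋ, t, j, d, v, ð, n, θ, ɖ/.
Of those, [−dorsal] gives /ʃ, ʂ, ɱ, z, ʐ, r, p, ɾ, ts, t, d, v, ð, n, θ, ɖ/.
Among these, [−nasal] leaves /ʃ, ʂ, z, ʐ, r, p, ɾ, ts, t, d, v, ð, θ, ɖ/.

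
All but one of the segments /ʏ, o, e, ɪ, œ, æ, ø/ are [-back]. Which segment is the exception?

Every segment except /o/ is [-back]. /o/ (mid back rounded tense vowel) is [+back], so it is the exception.

o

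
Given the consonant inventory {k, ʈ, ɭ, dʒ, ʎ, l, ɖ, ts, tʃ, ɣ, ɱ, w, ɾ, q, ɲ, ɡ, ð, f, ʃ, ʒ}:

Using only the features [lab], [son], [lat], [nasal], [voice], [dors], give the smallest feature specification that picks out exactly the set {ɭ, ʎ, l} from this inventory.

Every target segment is [+lateral] and no other inventory member is, so one feature is enough.

[+lat]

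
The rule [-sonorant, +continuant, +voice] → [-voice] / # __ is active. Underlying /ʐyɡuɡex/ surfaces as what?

/ʐ/ satisfies [-sonorant, +continuant, +voice] and sits in # __. The [-voice] counterpart of the voiced retroflex fricative is /ʂ/. Other segments in /ʐyɡuɡex/ either fail the structural description or are not in the environment, so the surface form is [ʂyɡuɡex].

[ʂyɡuɡex]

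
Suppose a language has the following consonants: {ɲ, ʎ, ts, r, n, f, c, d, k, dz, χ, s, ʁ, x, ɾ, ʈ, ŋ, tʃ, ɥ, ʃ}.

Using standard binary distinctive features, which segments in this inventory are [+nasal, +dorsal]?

Eliminate segments failing any feature: /ʎ, ts, r, f, c, d, k, dz, χ, s, ʁ, x, ɾ, ʈ, tʃ, ɥ, ʃ/ are [−nasal]; /n/ is [−dorsal]. The remaining /ɲ, ŋ/ satisfy [+nasal], [+dorsal].

ɲ, ŋ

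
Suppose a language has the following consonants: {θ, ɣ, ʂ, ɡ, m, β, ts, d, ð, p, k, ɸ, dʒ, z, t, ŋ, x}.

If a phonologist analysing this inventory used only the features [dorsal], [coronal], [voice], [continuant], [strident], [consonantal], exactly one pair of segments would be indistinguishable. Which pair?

On the given features, /ɡ/ and /ŋ/ have an identical profile: [+dorsal], [−coronal], [+voice], [−continuant], [−strident], [+consonantal]. No other two segments in the inventory coincide on all 6 features. (They do differ in [sonorant] and [nasal], which are not among the given features.)

ɡ, ŋ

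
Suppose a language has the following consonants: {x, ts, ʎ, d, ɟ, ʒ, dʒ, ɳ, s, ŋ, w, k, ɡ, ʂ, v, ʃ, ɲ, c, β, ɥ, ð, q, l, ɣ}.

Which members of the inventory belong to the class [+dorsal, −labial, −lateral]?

Eliminate segments failing any feature: /ts, d, ʒ, dʒ, ɳ, s, ʂ, v, ʃ, β, ð, l/ are [−dorsal]; /ʎ/ is [+lateral]; /w, ɥ/ are [+labial]. The remaining /x, ɟ, ŋ, k, ɡ, ɲ, c, q, ɣ/ satisfy [+dorsal], [−labial], [−lateral].

x, ɟ, ŋ, k, ɡ, ɲ, c, q, ɣ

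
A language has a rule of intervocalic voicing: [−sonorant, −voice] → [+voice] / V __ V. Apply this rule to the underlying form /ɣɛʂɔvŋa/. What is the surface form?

[ɣɛʐɔvŋa]

Only /ʂ/ occurs between two vowels (/ɛ/ __ /ɔ/) and matches the structural description. It is a voiceless retroflex fricative, so [−sonorant, −voice] holds; changing it to [+voice] with all other features held fixed yields /ʐ/ (voiced retroflex fricative). No other segment meets both the structural description and the environment, so the output is [ɣɛʐɔvŋa].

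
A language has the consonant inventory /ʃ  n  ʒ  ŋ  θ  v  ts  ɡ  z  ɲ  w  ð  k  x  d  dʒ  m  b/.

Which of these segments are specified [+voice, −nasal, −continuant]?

Checking each segment against [+voice], [−nasal], [−continuant]: /ɡ/ (voiced velar stop), /d/ (voiced alveolar stop), /dʒ/ (voiced postalveolar affricate), /b/ (voiced bilabial stop) satisfy every feature; every other segment in the inventory fails at least one.

ɡ, d, dʒ, b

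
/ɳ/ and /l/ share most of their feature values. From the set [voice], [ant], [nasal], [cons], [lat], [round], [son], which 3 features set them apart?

/ɳ/ is the retroflex nasal and /l/ is the alveolar lateral approximant. Both are [+voice], [+consonantal], [−round], [+sonorant]. /ɳ/ is [+nasal] while /l/ is [−nasal]; /ɳ/ is [−lateral] while /l/ is [+lateral]; /ɳ/ is [−anterior] while /l/ is [+anterior], so the distinguishing features are [nasal], [lateral], [anterior].

[nasal], [lateral], [anterior]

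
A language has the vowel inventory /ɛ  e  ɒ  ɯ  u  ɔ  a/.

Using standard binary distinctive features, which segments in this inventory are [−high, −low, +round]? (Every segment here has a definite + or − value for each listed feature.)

ɔ

Checking each segment against [−high], [−low], [+round]: /ɔ/ (mid back rounded lax vowel) satisfies every feature; every other segment in the inventory fails at least one.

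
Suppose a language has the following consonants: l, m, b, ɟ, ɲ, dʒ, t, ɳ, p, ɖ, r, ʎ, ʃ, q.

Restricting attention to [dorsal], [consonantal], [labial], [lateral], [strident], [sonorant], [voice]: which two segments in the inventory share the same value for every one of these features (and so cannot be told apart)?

ɳ, r

Both /ɳ/ and /r/ are [-dorsal], [+consonantal], [-labial], [-lateral], [-strident], [+sonorant], [+voice]. Since the list omits [nasal], [continuant] and [anterior] — which do distinguish the retroflex nasal from the alveolar trill — this pair collapses; all other pairs remain distinct.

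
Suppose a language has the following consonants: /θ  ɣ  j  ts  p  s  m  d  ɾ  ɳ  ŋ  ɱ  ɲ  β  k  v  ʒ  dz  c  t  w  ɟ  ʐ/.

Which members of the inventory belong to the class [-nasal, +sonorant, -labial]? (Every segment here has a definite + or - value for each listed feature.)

j, ɾ

Eliminate segments failing any feature: /θ, ɣ, ts, p, s, d, β, k, v, ʒ, dz, c, t, ɟ, ʐ/ are [-sonorant]; /m, ɳ, ŋ, ɱ, ɲ/ are [+nasal]; /w/ is [+labial]. The remaining /j, ɾ/ satisfy [-nasal], [+sonorant], [-labial].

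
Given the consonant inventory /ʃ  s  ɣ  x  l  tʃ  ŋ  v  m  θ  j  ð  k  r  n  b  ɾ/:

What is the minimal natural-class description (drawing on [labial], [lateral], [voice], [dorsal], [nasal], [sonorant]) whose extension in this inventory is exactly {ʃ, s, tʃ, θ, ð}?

[−sonorant, −labial, −dorsal]

/ʃ, s, tʃ, θ, ð/ are all [−sonorant], [−labial], [−dorsal], and no other segment in the inventory matches all three values. Dropping any one of them over-generates: [−labial, −dorsal] alone would also admit /l, r, n, ɾ/; [−sonorant, −dorsal] alone would also admit /v, b/; [−sonorant, −labial] alone would also admit /ɣ, x, k/. No other combination of two listed features picks out exactly this set either, so fewer than three features will not do.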